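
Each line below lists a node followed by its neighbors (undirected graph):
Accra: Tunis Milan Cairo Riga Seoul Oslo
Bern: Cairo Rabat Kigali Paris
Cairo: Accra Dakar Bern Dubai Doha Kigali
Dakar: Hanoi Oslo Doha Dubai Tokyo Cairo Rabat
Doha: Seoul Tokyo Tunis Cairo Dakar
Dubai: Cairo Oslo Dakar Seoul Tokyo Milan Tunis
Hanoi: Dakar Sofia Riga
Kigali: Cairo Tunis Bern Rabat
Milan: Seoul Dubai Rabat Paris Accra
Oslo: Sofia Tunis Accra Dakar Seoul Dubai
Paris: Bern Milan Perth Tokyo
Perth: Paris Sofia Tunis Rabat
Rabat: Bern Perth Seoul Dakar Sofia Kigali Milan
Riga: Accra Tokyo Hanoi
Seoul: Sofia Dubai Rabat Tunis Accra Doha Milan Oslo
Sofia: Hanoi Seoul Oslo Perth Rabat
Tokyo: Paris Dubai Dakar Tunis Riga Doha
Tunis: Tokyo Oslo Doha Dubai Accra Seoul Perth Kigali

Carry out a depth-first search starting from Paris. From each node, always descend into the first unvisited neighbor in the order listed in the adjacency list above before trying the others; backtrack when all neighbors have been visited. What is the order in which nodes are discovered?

Visit Paris
Paris → Bern
Bern → Cairo
Cairo → Accra
Accra → Tunis
Tunis → Tokyo
Tokyo → Dubai
Dubai → Oslo
Oslo → Sofia
Sofia → Hanoi
Hanoi → Dakar
Dakar → Doha
Doha → Seoul
Seoul → Rabat
Rabat → Perth
Rabat → Kigali
Rabat → Milan
Hanoi → Riga

Paris → Bern → Cairo → Accra → Tunis → Tokyo → Dubai → Oslo → Sofia → Hanoi → Dakar → Doha → Seoul → Rabat → Perth → Kigali → Milan → Riga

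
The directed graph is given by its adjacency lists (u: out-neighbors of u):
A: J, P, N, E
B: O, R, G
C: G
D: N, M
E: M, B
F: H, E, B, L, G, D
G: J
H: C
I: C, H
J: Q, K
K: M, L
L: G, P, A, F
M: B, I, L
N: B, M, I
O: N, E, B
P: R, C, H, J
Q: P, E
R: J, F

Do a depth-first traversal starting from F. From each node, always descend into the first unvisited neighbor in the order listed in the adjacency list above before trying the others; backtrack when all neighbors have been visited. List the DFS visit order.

Visit F
F → H
H → C
C → G
G → J
J → Q
Q → P
P → R
Q → E
E → M
M → B
B → O
O → N
N → I
M → L
L → A
J → K
F → D

F → H → C → G → J → Q → P → R → E → M → B → O → N → I → L → A → K → D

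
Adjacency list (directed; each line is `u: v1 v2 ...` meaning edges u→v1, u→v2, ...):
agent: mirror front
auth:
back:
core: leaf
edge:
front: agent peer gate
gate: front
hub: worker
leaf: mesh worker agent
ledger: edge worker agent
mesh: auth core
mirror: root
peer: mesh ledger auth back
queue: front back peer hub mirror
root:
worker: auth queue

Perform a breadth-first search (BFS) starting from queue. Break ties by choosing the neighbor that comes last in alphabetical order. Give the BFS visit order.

queue, peer, mirror, hub, front, back, mesh, ledger, auth, root, worker, gate, agent, core, edge, leaf

Visit queue; enqueue peer, mirror, hub, front, back → queue [peer, mirror, hub, front, back]
Visit peer; enqueue mesh, ledger, auth → queue [mirror, hub, front, back, mesh, ledger, auth]
Visit mirror; enqueue root → queue [hub, front, back, mesh, ledger, auth, root]
Visit hub; enqueue worker → queue [front, back, mesh, ledger, auth, root, worker]
Visit front; enqueue gate, agent → queue [back, mesh, ledger, auth, root, worker, gate, agent]
Visit back → queue [mesh, ledger, auth, root, worker, gate, agent]
Visit mesh; enqueue core → queue [ledger, auth, root, worker, gate, agent, core]
Visit ledger; enqueue edge → queue [auth, root, worker, gate, agent, core, edge]
Visit auth → queue [root, worker, gate, agent, core, edge]
Visit root → queue [worker, gate, agent, core, edge]
Visit worker → queue [gate, agent, core, edge]
Visit gate → queue [agent, core, edge]
Visit agent → queue [core, edge]
Visit core; enqueue leaf → queue [edge, leaf]
Visit edge → queue [leaf]
Visit leaf → queue []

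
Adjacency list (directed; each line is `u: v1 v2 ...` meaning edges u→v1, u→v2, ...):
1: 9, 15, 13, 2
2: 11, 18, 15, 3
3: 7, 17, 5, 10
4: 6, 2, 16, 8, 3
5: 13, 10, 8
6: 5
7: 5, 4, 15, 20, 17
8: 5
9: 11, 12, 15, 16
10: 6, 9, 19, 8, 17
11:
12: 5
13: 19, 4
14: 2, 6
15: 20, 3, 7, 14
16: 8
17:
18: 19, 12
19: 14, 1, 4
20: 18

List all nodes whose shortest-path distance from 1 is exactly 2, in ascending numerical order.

3, 4, 7, 11, 12, 14, 16, 18, 19, 20

Level 0: 1
Level 1: 2, 9, 13, 15
Level 2: 3, 4, 7, 11, 12, 14, 16, 18, 19, 20
Level 3: 5, 6, 8, 10, 17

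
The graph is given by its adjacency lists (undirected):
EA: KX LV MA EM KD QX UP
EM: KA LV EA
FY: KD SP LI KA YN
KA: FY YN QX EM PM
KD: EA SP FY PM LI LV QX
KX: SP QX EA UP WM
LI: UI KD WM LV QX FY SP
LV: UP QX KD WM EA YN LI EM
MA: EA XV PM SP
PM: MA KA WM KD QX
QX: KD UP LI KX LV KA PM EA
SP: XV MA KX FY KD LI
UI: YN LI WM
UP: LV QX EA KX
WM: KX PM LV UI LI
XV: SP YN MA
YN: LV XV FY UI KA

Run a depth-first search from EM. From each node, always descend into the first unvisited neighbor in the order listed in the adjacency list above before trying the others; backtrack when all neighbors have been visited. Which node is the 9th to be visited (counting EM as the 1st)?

Visit EM
EM → KA
KA → FY
FY → KD
KD → EA
EA → KX
KX → SP
SP → XV
XV → YN
YN → LV
LV → UP
UP → QX
QX → LI
LI → UI
UI → WM
WM → PM
PM → MA

Visit order: EM, KA, FY, KD, EA, KX, SP, XV, YN, LV, UP, QX, LI, UI, WM, PM, MA

YN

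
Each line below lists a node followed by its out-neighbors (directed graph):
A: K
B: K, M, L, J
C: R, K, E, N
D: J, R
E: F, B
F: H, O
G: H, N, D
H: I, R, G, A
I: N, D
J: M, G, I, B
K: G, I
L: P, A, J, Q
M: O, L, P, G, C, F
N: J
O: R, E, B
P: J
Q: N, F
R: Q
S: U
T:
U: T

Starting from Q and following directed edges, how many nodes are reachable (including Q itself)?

18

BFS from Q visits: Q, F, N, H, O, J, A, G, I, R, B, E, M, K, D, L, C, P
Reachable nodes: 18 of 21 total.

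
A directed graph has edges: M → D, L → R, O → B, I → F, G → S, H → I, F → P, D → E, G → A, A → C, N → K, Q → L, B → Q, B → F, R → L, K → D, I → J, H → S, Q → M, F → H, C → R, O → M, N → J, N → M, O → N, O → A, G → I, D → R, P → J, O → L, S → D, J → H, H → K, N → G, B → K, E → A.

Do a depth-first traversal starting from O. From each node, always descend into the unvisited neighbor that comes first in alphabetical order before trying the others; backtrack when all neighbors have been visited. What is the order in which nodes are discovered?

O -> A -> C -> R -> L -> B -> F -> H -> I -> J -> K -> D -> E -> S -> P -> Q -> M -> N -> G

Visit O
O → A
A → C
C → R
R → L
O → B
B → F
F → H
H → I
I → J
H → K
K → D
D → E
H → S
F → P
B → Q
Q → M
O → N
N → G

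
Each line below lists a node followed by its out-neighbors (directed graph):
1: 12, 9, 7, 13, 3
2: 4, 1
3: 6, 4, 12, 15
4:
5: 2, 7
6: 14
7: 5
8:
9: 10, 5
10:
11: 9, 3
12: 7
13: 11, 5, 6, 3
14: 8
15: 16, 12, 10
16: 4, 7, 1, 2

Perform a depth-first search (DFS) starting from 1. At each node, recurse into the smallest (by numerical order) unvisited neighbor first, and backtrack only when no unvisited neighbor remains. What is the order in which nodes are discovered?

1 -> 3 -> 4 -> 6 -> 14 -> 8 -> 12 -> 7 -> 5 -> 2 -> 15 -> 10 -> 16 -> 9 -> 13 -> 11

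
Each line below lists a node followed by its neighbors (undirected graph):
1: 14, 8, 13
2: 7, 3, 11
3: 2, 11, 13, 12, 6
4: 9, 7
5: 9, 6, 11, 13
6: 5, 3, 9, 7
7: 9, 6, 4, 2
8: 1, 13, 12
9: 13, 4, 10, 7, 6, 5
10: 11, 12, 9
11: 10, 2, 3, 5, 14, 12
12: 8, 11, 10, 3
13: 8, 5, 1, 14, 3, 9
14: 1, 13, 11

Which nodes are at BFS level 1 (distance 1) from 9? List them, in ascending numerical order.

4, 5, 6, 7, 10, 13

Level 0: 9
Level 1: 4, 5, 6, 7, 10, 13
Level 2: 1, 2, 3, 8, 11, 12, 14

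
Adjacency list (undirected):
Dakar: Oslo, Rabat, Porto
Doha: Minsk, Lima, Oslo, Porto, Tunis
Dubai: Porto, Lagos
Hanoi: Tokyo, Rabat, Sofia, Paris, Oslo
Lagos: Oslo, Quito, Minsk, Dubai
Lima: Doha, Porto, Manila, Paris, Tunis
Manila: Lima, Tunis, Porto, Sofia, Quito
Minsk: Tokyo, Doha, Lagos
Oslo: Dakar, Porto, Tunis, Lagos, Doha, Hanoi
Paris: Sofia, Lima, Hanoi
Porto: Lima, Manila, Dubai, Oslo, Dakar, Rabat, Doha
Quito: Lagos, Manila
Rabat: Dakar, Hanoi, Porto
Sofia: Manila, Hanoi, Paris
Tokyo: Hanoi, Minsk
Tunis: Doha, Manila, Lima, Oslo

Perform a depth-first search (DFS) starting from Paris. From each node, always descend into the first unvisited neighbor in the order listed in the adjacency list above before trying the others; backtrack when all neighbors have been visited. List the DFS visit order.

Paris, Sofia, Manila, Lima, Doha, Minsk, Tokyo, Hanoi, Rabat, Dakar, Oslo, Porto, Dubai, Lagos, Quito, Tunis

Visit Paris
Paris → Sofia
Sofia → Manila
Manila → Lima
Lima → Doha
Doha → Minsk
Minsk → Tokyo
Tokyo → Hanoi
Hanoi → Rabat
Rabat → Dakar
Dakar → Oslo
Oslo → Porto
Porto → Dubai
Dubai → Lagos
Lagos → Quito
Oslo → Tunis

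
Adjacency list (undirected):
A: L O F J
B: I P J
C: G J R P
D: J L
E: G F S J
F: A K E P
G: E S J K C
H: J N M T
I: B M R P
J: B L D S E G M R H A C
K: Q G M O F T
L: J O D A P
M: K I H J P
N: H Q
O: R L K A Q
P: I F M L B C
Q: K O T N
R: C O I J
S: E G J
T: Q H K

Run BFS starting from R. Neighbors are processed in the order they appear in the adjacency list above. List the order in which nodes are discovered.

Visit R; enqueue C, O, I, J → queue [C, O, I, J]
Visit C; enqueue G, P → queue [O, I, J, G, P]
Visit O; enqueue L, K, A, Q → queue [I, J, G, P, L, K, A, Q]
Visit I; enqueue B, M → queue [J, G, P, L, K, A, Q, B, M]
Visit J; enqueue D, S, E, H → queue [G, P, L, K, A, Q, B, M, D, S, E, H]
Visit G → queue [P, L, K, A, Q, B, M, D, S, E, H]
Visit P; enqueue F → queue [L, K, A, Q, B, M, D, S, E, H, F]
Visit L → queue [K, A, Q, B, M, D, S, E, H, F]
Visit K; enqueue T → queue [A, Q, B, M, D, S, E, H, F, T]
Visit A → queue [Q, B, M, D, S, E, H, F, T]
Visit Q; enqueue N → queue [B, M, D, S, E, H, F, T, N]
Visit B → queue [M, D, S, E, H, F, T, N]
Visit M → queue [D, S, E, H, F, T, N]
Visit D → queue [S, E, H, F, T, N]
Visit S → queue [E, H, F, T, N]
Visit E → queue [H, F, T, N]
Visit H → queue [F, T, N]
Visit F → queue [T, N]
Visit T → queue [N]
Visit N → queue []

R C O I J G P L K A Q B M D S E H F T N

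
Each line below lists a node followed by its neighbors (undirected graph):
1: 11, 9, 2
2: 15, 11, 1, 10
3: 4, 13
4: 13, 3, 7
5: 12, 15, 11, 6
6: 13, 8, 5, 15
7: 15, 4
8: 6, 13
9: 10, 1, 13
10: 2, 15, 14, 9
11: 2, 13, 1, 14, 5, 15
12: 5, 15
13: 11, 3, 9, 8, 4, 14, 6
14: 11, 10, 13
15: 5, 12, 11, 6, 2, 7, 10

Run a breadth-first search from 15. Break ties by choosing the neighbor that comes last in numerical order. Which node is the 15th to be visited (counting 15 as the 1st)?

Visit 15; enqueue 12, 11, 10, 7, 6, 5, 2 → queue [12, 11, 10, 7, 6, 5, 2]
Visit 12 → queue [11, 10, 7, 6, 5, 2]
Visit 11; enqueue 14, 13, 1 → queue [10, 7, 6, 5, 2, 14, 13, 1]
Visit 10; enqueue 9 → queue [7, 6, 5, 2, 14, 13, 1, 9]
Visit 7; enqueue 4 → queue [6, 5, 2, 14, 13, 1, 9, 4]
Visit 6; enqueue 8 → queue [5, 2, 14, 13, 1, 9, 4, 8]
Visit 5 → queue [2, 14, 13, 1, 9, 4, 8]
Visit 2 → queue [14, 13, 1, 9, 4, 8]
Visit 14 → queue [13, 1, 9, 4, 8]
Visit 13; enqueue 3 → queue [1, 9, 4, 8, 3]
Visit 1 → queue [9, 4, 8, 3]
Visit 9 → queue [4, 8, 3]
Visit 4 → queue [8, 3]
Visit 8 → queue [3]
Visit 3 → queue []

Visit order: 15, 12, 11, 10, 7, 6, 5, 2, 14, 13, 1, 9, 4, 8, 3

3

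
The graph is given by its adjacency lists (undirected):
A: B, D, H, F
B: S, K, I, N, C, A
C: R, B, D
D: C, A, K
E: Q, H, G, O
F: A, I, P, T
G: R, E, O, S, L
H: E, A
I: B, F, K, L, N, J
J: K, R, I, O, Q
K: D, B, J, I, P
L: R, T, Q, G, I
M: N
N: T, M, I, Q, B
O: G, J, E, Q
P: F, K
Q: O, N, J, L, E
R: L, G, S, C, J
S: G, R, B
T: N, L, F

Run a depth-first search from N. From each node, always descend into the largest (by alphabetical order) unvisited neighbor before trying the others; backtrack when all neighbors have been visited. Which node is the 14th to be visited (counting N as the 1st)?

Visit N
N → T
T → L
L → R
R → S
S → G
G → O
O → Q
Q → J
J → K
K → P
P → F
F → I
I → B
B → C
C → D
D → A
A → H
H → E
N → M

Visit order: N, T, L, R, S, G, O, Q, J, K, P, F, I, B, C, D, A, H, E, M

B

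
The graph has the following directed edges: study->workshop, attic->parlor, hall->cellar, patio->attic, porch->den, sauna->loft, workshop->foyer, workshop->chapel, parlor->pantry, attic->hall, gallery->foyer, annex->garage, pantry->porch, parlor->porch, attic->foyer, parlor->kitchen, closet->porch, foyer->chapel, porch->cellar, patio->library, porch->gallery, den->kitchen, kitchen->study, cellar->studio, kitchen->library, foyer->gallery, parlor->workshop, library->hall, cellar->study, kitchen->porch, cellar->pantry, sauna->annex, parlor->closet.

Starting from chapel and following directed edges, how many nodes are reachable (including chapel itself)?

1

BFS from chapel visits: chapel
Reachable nodes: 1 of 21 total.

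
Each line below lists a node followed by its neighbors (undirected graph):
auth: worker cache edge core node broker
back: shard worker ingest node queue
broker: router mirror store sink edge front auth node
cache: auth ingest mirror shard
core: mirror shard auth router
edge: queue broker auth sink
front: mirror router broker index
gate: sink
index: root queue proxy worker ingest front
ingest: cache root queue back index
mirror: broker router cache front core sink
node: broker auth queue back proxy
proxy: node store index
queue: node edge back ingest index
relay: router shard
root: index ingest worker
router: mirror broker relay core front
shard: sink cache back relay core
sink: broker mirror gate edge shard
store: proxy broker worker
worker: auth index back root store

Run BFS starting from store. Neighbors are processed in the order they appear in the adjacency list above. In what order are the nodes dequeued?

Visit store; enqueue proxy, broker, worker → queue [proxy, broker, worker]
Visit proxy; enqueue node, index → queue [broker, worker, node, index]
Visit broker; enqueue router, mirror, sink, edge, front, auth → queue [worker, node, index, router, mirror, sink, edge, front, auth]
Visit worker; enqueue back, root → queue [node, index, router, mirror, sink, edge, front, auth, back, root]
Visit node; enqueue queue → queue [index, router, mirror, sink, edge, front, auth, back, root, queue]
Visit index; enqueue ingest → queue [router, mirror, sink, edge, front, auth, back, root, queue, ingest]
Visit router; enqueue relay, core → queue [mirror, sink, edge, front, auth, back, root, queue, ingest, relay, core]
Visit mirror; enqueue cache → queue [sink, edge, front, auth, back, root, queue, ingest, relay, core, cache]
Visit sink; enqueue gate, shard → queue [edge, front, auth, back, root, queue, ingest, relay, core, cache, gate, shard]
Visit edge → queue [front, auth, back, root, queue, ingest, relay, core, cache, gate, shard]
Visit front → queue [auth, back, root, queue, ingest, relay, core, cache, gate, shard]
Visit auth → queue [back, root, queue, ingest, relay, core, cache, gate, shard]
Visit back → queue [root, queue, ingest, relay, core, cache, gate, shard]
Visit root → queue [queue, ingest, relay, core, cache, gate, shard]
Visit queue → queue [ingest, relay, core, cache, gate, shard]
Visit ingest → queue [relay, core, cache, gate, shard]
Visit relay → queue [core, cache, gate, shard]
Visit core → queue [cache, gate, shard]
Visit cache → queue [gate, shard]
Visit gate → queue [shard]
Visit shard → queue []

store, proxy, broker, worker, node, index, router, mirror, sink, edge, front, auth, back, root, queue, ingest, relay, core, cache, gate, shard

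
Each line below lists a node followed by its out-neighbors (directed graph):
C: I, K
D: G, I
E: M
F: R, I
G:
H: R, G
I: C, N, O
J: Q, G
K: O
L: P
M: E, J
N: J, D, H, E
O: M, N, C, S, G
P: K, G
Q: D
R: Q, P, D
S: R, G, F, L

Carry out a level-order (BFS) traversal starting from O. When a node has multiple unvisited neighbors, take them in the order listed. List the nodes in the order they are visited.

O M N C S G E J D H I K R F L Q P

Visit O; enqueue M, N, C, S, G → queue [M, N, C, S, G]
Visit M; enqueue E, J → queue [N, C, S, G, E, J]
Visit N; enqueue D, H → queue [C, S, G, E, J, D, H]
Visit C; enqueue I, K → queue [S, G, E, J, D, H, I, K]
Visit S; enqueue R, F, L → queue [G, E, J, D, H, I, K, R, F, L]
Visit G → queue [E, J, D, H, I, K, R, F, L]
Visit E → queue [J, D, H, I, K, R, F, L]
Visit J; enqueue Q → queue [D, H, I, K, R, F, L, Q]
Visit D → queue [H, I, K, R, F, L, Q]
Visit H → queue [I, K, R, F, L, Q]
Visit I → queue [K, R, F, L, Q]
Visit K → queue [R, F, L, Q]
Visit R; enqueue P → queue [F, L, Q, P]
Visit F → queue [L, Q, P]
Visit L → queue [Q, P]
Visit Q → queue [P]
Visit P → queue []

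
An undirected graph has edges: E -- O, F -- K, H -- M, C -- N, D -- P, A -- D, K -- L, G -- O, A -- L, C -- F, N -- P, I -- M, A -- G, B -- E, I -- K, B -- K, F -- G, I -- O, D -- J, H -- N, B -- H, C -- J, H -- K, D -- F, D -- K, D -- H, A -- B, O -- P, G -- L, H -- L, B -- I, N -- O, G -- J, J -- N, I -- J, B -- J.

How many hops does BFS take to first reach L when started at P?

3

Level 0: P
Level 1: D, N, O
Level 2: A, C, E, F, G, H, I, J, K
Level 3: B, L, M
L first appears at level 3.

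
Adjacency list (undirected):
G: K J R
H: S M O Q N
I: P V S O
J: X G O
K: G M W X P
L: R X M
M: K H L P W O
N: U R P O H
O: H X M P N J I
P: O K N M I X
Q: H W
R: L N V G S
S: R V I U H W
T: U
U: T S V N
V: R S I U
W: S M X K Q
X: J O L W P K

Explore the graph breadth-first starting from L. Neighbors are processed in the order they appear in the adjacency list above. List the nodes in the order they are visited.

L → R → X → M → N → V → G → S → J → O → W → P → K → H → U → I → Q → T

Visit L; enqueue R, X, M → queue [R, X, M]
Visit R; enqueue N, V, G, S → queue [X, M, N, V, G, S]
Visit X; enqueue J, O, W, P, K → queue [M, N, V, G, S, J, O, W, P, K]
Visit M; enqueue H → queue [N, V, G, S, J, O, W, P, K, H]
Visit N; enqueue U → queue [V, G, S, J, O, W, P, K, H, U]
Visit V; enqueue I → queue [G, S, J, O, W, P, K, H, U, I]
Visit G → queue [S, J, O, W, P, K, H, U, I]
Visit S → queue [J, O, W, P, K, H, U, I]
Visit J → queue [O, W, P, K, H, U, I]
Visit O → queue [W, P, K, H, U, I]
Visit W; enqueue Q → queue [P, K, H, U, I, Q]
Visit P → queue [K, H, U, I, Q]
Visit K → queue [H, U, I, Q]
Visit H → queue [U, I, Q]
Visit U; enqueue T → queue [I, Q, T]
Visit I → queue [Q, T]
Visit Q → queue [T]
Visit T → queue []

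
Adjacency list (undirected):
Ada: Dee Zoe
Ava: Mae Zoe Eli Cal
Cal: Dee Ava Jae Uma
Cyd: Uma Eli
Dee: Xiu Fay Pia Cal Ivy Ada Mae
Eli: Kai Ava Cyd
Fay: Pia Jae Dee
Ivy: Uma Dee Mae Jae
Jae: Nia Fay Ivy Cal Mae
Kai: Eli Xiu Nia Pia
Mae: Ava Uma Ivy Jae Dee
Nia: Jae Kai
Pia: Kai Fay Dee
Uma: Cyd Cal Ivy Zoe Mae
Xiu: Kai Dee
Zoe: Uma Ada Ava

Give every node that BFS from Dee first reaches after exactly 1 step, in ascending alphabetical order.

Ada, Cal, Fay, Ivy, Mae, Pia, Xiu

Level 0: Dee
Level 1: Ada, Cal, Fay, Ivy, Mae, Pia, Xiu
Level 2: Ava, Jae, Kai, Uma, Zoe
Level 3: Cyd, Eli, Nia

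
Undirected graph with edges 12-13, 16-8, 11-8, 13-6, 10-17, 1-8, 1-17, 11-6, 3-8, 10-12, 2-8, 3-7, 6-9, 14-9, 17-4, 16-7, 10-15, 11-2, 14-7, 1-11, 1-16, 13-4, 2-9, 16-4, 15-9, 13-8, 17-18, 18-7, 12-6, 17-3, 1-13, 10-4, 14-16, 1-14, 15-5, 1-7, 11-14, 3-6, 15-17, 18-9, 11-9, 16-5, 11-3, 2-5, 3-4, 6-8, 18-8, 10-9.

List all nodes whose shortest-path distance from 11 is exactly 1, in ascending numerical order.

Level 0: 11
Level 1: 1, 2, 3, 6, 8, 9, 14
Level 2: 4, 5, 7, 10, 12, 13, 15, 16, 17, 18

1, 2, 3, 6, 8, 9, 14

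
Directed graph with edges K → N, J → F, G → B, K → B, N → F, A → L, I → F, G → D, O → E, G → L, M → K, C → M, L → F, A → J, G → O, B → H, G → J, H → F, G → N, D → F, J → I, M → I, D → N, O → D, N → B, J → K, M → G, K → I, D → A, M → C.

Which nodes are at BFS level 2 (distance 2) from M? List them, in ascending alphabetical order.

B, D, F, J, L, N, O

Level 0: M
Level 1: C, G, I, K
Level 2: B, D, F, J, L, N, O
Level 3: A, E, H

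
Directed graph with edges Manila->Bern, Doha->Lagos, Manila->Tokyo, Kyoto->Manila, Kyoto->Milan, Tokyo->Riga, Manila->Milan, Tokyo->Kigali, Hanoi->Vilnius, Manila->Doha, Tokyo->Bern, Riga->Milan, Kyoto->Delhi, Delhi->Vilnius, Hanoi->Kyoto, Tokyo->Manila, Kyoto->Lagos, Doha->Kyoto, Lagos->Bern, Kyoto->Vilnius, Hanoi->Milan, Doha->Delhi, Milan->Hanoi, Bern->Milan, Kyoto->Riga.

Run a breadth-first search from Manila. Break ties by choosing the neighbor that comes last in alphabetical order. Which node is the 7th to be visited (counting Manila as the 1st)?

Kigali

Visit Manila; enqueue Tokyo, Milan, Doha, Bern → queue [Tokyo, Milan, Doha, Bern]
Visit Tokyo; enqueue Riga, Kigali → queue [Milan, Doha, Bern, Riga, Kigali]
Visit Milan; enqueue Hanoi → queue [Doha, Bern, Riga, Kigali, Hanoi]
Visit Doha; enqueue Lagos, Kyoto, Delhi → queue [Bern, Riga, Kigali, Hanoi, Lagos, Kyoto, Delhi]
Visit Bern → queue [Riga, Kigali, Hanoi, Lagos, Kyoto, Delhi]
Visit Riga → queue [Kigali, Hanoi, Lagos, Kyoto, Delhi]
Visit Kigali → queue [Hanoi, Lagos, Kyoto, Delhi]
Visit Hanoi; enqueue Vilnius → queue [Lagos, Kyoto, Delhi, Vilnius]
Visit Lagos → queue [Kyoto, Delhi, Vilnius]
Visit Kyoto → queue [Delhi, Vilnius]
Visit Delhi → queue [Vilnius]
Visit Vilnius → queue []

Visit order: Manila, Tokyo, Milan, Doha, Bern, Riga, Kigali, Hanoi, Lagos, Kyoto, Delhi, Vilnius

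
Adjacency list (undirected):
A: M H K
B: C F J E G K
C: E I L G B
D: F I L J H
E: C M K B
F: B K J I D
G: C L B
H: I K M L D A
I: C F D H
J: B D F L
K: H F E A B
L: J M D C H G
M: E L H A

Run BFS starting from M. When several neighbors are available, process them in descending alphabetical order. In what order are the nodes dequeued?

M -> L -> H -> E -> A -> J -> G -> D -> C -> K -> I -> B -> F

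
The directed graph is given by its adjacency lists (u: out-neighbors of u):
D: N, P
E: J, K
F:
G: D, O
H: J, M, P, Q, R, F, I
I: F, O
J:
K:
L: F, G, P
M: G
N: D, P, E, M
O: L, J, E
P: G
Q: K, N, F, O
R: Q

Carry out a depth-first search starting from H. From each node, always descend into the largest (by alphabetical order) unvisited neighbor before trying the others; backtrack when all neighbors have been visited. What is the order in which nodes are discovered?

H R Q O L P G D N M E K J F I

Visit H
H → R
R → Q
Q → O
O → L
L → P
P → G
G → D
D → N
N → M
N → E
E → K
E → J
L → F
H → I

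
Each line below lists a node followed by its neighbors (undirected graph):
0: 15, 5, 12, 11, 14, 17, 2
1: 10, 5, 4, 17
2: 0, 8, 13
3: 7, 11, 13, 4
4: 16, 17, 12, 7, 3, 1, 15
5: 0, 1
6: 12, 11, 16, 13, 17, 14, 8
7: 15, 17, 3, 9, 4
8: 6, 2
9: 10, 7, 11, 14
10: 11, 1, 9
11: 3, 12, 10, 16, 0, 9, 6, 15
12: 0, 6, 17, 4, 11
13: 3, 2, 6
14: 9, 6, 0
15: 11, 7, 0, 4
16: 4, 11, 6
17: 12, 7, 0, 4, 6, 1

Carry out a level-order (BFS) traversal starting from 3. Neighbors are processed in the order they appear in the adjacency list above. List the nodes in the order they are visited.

Visit 3; enqueue 7, 11, 13, 4 → queue [7, 11, 13, 4]
Visit 7; enqueue 15, 17, 9 → queue [11, 13, 4, 15, 17, 9]
Visit 11; enqueue 12, 10, 16, 0, 6 → queue [13, 4, 15, 17, 9, 12, 10, 16, 0, 6]
Visit 13; enqueue 2 → queue [4, 15, 17, 9, 12, 10, 16, 0, 6, 2]
Visit 4; enqueue 1 → queue [15, 17, 9, 12, 10, 16, 0, 6, 2, 1]
Visit 15 → queue [17, 9, 12, 10, 16, 0, 6, 2, 1]
Visit 17 → queue [9, 12, 10, 16, 0, 6, 2, 1]
Visit 9; enqueue 14 → queue [12, 10, 16, 0, 6, 2, 1, 14]
Visit 12 → queue [10, 16, 0, 6, 2, 1, 14]
Visit 10 → queue [16, 0, 6, 2, 1, 14]
Visit 16 → queue [0, 6, 2, 1, 14]
Visit 0; enqueue 5 → queue [6, 2, 1, 14, 5]
Visit 6; enqueue 8 → queue [2, 1, 14, 5, 8]
Visit 2 → queue [1, 14, 5, 8]
Visit 1 → queue [14, 5, 8]
Visit 14 → queue [5, 8]
Visit 5 → queue [8]
Visit 8 → queue []

3, 7, 11, 13, 4, 15, 17, 9, 12, 10, 16, 0, 6, 2, 1, 14, 5, 8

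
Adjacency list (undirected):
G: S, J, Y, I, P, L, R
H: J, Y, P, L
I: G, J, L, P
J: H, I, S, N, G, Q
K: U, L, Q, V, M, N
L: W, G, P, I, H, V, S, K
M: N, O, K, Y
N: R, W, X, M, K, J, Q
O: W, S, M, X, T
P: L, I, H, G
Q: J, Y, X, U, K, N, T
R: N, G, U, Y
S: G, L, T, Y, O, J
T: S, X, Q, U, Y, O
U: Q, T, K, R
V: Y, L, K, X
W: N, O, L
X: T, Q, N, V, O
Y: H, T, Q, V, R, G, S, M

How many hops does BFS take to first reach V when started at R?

2

Level 0: R
Level 1: G, N, U, Y
Level 2: H, I, J, K, L, M, P, Q, S, T, V, W, X
Level 3: O
V first appears at level 2.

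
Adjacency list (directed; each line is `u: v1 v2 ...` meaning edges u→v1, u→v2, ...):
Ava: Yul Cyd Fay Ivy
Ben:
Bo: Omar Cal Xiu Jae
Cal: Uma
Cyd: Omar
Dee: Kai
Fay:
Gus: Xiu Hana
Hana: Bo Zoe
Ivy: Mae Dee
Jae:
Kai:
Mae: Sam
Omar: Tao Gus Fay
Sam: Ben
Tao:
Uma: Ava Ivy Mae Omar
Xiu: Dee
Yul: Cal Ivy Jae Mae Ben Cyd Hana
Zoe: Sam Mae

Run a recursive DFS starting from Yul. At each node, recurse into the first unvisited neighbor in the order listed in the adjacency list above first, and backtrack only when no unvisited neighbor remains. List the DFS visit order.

Yul Cal Uma Ava Cyd Omar Tao Gus Xiu Dee Kai Hana Bo Jae Zoe Sam Ben Mae Fay Ivy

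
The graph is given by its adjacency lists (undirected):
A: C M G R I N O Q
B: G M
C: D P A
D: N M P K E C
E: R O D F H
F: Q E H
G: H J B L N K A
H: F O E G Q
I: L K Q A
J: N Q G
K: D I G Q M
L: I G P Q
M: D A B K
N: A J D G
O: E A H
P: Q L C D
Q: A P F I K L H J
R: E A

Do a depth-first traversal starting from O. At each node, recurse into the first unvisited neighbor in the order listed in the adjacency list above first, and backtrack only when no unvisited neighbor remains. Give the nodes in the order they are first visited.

O -> E -> R -> A -> C -> D -> N -> J -> Q -> P -> L -> I -> K -> G -> H -> F -> B -> M

Visit O
O → E
E → R
R → A
A → C
C → D
D → N
N → J
J → Q
Q → P
P → L
L → I
I → K
K → G
G → H
H → F
G → B
B → M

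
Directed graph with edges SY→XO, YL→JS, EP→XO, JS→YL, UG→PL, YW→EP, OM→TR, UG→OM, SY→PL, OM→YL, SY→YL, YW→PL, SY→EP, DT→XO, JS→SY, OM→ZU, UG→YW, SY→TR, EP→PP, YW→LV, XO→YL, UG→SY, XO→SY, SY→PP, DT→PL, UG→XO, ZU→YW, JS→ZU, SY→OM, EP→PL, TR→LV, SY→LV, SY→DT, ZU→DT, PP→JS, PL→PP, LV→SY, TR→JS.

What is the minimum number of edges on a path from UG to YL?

Level 0: UG
Level 1: OM, PL, SY, XO, YW
Level 2: DT, EP, LV, PP, TR, YL, ZU
Level 3: JS
YL first appears at level 2.

2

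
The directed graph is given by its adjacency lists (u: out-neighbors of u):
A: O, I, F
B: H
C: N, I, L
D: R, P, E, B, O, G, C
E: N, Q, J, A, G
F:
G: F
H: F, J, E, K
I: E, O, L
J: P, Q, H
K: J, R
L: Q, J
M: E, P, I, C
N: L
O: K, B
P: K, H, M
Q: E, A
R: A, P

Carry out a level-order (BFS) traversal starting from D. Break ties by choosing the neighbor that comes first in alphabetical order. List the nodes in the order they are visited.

Visit D; enqueue B, C, E, G, O, P, R → queue [B, C, E, G, O, P, R]
Visit B; enqueue H → queue [C, E, G, O, P, R, H]
Visit C; enqueue I, L, N → queue [E, G, O, P, R, H, I, L, N]
Visit E; enqueue A, J, Q → queue [G, O, P, R, H, I, L, N, A, J, Q]
Visit G; enqueue F → queue [O, P, R, H, I, L, N, A, J, Q, F]
Visit O; enqueue K → queue [P, R, H, I, L, N, A, J, Q, F, K]
Visit P; enqueue M → queue [R, H, I, L, N, A, J, Q, F, K, M]
Visit R → queue [H, I, L, N, A, J, Q, F, K, M]
Visit H → queue [I, L, N, A, J, Q, F, K, M]
Visit I → queue [L, N, A, J, Q, F, K, M]
Visit L → queue [N, A, J, Q, F, K, M]
Visit N → queue [A, J, Q, F, K, M]
Visit A → queue [J, Q, F, K, M]
Visit J → queue [Q, F, K, M]
Visit Q → queue [F, K, M]
Visit F → queue [K, M]
Visit K → queue [M]
Visit M → queue []

D → B → C → E → G → O → P → R → H → I → L → N → A → J → Q → F → K → M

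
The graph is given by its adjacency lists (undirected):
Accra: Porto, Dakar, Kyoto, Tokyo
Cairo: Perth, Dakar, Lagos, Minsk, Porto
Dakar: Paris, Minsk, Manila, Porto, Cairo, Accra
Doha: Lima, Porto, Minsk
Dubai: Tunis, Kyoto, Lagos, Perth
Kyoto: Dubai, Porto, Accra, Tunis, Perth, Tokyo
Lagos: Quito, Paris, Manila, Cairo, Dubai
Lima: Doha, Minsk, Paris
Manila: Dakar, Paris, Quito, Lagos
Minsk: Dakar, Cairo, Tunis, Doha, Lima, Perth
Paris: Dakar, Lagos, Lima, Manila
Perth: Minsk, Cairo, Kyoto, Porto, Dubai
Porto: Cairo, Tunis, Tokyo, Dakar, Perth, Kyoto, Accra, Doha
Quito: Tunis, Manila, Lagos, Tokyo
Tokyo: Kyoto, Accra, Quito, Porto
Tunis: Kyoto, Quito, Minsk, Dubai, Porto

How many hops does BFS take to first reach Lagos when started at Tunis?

Level 0: Tunis
Level 1: Dubai, Kyoto, Minsk, Porto, Quito
Level 2: Accra, Cairo, Dakar, Doha, Lagos, Lima, Manila, Perth, Tokyo
Level 3: Paris
Lagos first appears at level 2.

2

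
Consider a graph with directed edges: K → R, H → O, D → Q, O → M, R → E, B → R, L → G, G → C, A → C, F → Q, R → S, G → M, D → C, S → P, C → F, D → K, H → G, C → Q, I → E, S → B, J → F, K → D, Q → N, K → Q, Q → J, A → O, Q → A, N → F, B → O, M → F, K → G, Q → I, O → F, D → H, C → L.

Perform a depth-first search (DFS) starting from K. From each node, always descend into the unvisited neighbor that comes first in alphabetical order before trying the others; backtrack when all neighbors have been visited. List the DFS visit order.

K -> D -> C -> F -> Q -> A -> O -> M -> I -> E -> J -> N -> L -> G -> H -> R -> S -> B -> P

Visit K
K → D
D → C
C → F
F → Q
Q → A
A → O
O → M
Q → I
I → E
Q → J
Q → N
C → L
L → G
D → H
K → R
R → S
S → B
S → P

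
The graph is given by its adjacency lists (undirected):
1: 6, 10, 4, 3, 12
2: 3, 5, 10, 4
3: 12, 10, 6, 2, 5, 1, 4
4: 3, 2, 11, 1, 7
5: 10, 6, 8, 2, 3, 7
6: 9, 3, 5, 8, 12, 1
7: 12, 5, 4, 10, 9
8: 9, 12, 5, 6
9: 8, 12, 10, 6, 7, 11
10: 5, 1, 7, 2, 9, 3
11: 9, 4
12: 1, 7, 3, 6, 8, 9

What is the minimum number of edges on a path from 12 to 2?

2

Level 0: 12
Level 1: 1, 3, 6, 7, 8, 9
Level 2: 2, 4, 5, 10, 11
2 first appears at level 2.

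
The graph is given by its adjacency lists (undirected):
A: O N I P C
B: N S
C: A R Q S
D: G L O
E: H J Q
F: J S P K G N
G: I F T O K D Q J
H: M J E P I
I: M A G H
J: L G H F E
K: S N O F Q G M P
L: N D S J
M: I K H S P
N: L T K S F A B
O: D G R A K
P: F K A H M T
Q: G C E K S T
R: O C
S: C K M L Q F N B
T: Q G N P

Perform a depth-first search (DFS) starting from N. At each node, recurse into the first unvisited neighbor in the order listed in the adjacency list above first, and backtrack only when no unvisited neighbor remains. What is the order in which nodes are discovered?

Visit N
N → L
L → D
D → G
G → I
I → M
M → K
K → S
S → C
C → A
A → O
O → R
A → P
P → F
F → J
J → H
H → E
E → Q
Q → T
S → B

N -> L -> D -> G -> I -> M -> K -> S -> C -> A -> O -> R -> P -> F -> J -> H -> E -> Q -> T -> B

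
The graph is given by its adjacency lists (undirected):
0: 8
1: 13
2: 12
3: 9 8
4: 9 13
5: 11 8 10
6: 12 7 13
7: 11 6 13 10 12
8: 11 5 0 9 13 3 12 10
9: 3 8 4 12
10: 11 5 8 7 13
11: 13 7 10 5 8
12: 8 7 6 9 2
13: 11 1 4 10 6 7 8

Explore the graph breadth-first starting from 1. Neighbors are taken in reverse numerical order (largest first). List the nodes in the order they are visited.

1 → 13 → 11 → 10 → 8 → 7 → 6 → 4 → 5 → 12 → 9 → 3 → 0 → 2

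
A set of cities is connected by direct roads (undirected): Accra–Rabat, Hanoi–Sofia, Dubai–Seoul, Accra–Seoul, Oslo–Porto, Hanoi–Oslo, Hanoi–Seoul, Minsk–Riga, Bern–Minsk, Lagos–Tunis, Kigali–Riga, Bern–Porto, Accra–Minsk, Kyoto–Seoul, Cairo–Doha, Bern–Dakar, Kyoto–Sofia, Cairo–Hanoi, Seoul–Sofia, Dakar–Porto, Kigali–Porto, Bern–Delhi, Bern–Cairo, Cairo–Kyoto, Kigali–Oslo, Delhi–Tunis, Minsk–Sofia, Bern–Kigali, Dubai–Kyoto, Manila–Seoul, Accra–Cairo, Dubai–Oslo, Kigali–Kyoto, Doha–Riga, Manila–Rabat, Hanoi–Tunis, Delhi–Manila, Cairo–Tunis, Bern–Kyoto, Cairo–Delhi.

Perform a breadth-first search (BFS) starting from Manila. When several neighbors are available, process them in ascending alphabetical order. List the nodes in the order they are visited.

Manila → Delhi → Rabat → Seoul → Bern → Cairo → Tunis → Accra → Dubai → Hanoi → Kyoto → Sofia → Dakar → Kigali → Minsk → Porto → Doha → Lagos → Oslo → Riga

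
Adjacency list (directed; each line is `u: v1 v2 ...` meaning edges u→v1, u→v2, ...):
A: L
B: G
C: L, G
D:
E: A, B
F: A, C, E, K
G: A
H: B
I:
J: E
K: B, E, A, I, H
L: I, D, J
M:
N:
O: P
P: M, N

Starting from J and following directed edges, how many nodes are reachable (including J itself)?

8

BFS from J visits: J, E, A, B, L, G, I, D
Reachable nodes: 8 of 16 total.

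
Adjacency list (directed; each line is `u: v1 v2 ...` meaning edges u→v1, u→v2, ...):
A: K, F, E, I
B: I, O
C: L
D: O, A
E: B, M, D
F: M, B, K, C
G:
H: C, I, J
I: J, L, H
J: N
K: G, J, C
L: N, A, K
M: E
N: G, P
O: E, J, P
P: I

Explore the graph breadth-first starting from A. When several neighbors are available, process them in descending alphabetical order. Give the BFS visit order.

Visit A; enqueue K, I, F, E → queue [K, I, F, E]
Visit K; enqueue J, G, C → queue [I, F, E, J, G, C]
Visit I; enqueue L, H → queue [F, E, J, G, C, L, H]
Visit F; enqueue M, B → queue [E, J, G, C, L, H, M, B]
Visit E; enqueue D → queue [J, G, C, L, H, M, B, D]
Visit J; enqueue N → queue [G, C, L, H, M, B, D, N]
Visit G → queue [C, L, H, M, B, D, N]
Visit C → queue [L, H, M, B, D, N]
Visit L → queue [H, M, B, D, N]
Visit H → queue [M, B, D, N]
Visit M → queue [B, D, N]
Visit B; enqueue O → queue [D, N, O]
Visit D → queue [N, O]
Visit N; enqueue P → queue [O, P]
Visit O → queue [P]
Visit P → queue []

A -> K -> I -> F -> E -> J -> G -> C -> L -> H -> M -> B -> D -> N -> O -> P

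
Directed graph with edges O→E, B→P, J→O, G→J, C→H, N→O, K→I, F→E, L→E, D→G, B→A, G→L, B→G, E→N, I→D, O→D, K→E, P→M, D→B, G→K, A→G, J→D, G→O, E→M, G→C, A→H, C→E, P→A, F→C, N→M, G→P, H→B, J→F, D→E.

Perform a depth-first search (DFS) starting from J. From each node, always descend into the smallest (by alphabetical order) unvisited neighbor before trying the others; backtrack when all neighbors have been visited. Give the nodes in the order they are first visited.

J, D, B, A, G, C, E, M, N, O, H, K, I, L, P, F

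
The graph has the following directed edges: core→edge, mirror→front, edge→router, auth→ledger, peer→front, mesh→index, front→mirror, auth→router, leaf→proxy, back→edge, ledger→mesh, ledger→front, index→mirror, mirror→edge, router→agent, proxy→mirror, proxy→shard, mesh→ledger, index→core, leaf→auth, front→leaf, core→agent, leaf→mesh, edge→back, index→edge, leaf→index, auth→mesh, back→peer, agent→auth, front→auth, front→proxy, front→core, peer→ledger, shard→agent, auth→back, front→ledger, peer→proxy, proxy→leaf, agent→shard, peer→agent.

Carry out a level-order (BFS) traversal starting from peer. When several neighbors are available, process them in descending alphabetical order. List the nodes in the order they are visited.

Visit peer; enqueue proxy, ledger, front, agent → queue [proxy, ledger, front, agent]
Visit proxy; enqueue shard, mirror, leaf → queue [ledger, front, agent, shard, mirror, leaf]
Visit ledger; enqueue mesh → queue [front, agent, shard, mirror, leaf, mesh]
Visit front; enqueue core, auth → queue [agent, shard, mirror, leaf, mesh, core, auth]
Visit agent → queue [shard, mirror, leaf, mesh, core, auth]
Visit shard → queue [mirror, leaf, mesh, core, auth]
Visit mirror; enqueue edge → queue [leaf, mesh, core, auth, edge]
Visit leaf; enqueue index → queue [mesh, core, auth, edge, index]
Visit mesh → queue [core, auth, edge, index]
Visit core → queue [auth, edge, index]
Visit auth; enqueue router, back → queue [edge, index, router, back]
Visit edge → queue [index, router, back]
Visit index → queue [router, back]
Visit router → queue [back]
Visit back → queue []

peer, proxy, ledger, front, agent, shard, mirror, leaf, mesh, core, auth, edge, index, router, back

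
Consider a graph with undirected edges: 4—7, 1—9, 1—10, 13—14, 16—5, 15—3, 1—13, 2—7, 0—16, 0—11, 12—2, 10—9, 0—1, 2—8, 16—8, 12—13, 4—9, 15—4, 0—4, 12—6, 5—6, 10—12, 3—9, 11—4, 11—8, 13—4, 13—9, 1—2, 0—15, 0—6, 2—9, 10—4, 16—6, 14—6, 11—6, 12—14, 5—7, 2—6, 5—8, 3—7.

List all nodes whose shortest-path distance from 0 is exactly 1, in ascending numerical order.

Level 0: 0
Level 1: 1, 4, 6, 11, 15, 16
Level 2: 2, 3, 5, 7, 8, 9, 10, 12, 13, 14

1, 4, 6, 11, 15, 16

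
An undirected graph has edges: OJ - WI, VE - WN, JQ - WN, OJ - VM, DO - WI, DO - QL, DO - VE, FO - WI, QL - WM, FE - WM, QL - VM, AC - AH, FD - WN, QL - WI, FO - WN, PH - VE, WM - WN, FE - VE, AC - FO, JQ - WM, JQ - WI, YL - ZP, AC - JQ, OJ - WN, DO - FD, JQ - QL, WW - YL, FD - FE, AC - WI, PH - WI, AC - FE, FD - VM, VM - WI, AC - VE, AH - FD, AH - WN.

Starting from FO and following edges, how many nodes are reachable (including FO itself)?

15

BFS from FO visits: FO, AC, WI, WN, AH, FE, JQ, VE, DO, OJ, PH, QL, VM, FD, WM
Reachable nodes: 15 of 18 total.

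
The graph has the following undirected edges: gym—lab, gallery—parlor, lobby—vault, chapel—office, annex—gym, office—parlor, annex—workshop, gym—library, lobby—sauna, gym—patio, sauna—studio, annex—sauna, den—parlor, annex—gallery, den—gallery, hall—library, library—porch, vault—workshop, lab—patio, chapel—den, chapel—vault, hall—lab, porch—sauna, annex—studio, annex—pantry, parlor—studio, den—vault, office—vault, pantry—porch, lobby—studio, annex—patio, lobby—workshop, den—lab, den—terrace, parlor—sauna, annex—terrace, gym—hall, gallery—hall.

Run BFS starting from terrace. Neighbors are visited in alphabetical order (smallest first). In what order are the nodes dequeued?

Visit terrace; enqueue annex, den → queue [annex, den]
Visit annex; enqueue gallery, gym, pantry, patio, sauna, studio, workshop → queue [den, gallery, gym, pantry, patio, sauna, studio, workshop]
Visit den; enqueue chapel, lab, parlor, vault → queue [gallery, gym, pantry, patio, sauna, studio, workshop, chapel, lab, parlor, vault]
Visit gallery; enqueue hall → queue [gym, pantry, patio, sauna, studio, workshop, chapel, lab, parlor, vault, hall]
Visit gym; enqueue library → queue [pantry, patio, sauna, studio, workshop, chapel, lab, parlor, vault, hall, library]
Visit pantry; enqueue porch → queue [patio, sauna, studio, workshop, chapel, lab, parlor, vault, hall, library, porch]
Visit patio → queue [sauna, studio, workshop, chapel, lab, parlor, vault, hall, library, porch]
Visit sauna; enqueue lobby → queue [studio, workshop, chapel, lab, parlor, vault, hall, library, porch, lobby]
Visit studio → queue [workshop, chapel, lab, parlor, vault, hall, library, porch, lobby]
Visit workshop → queue [chapel, lab, parlor, vault, hall, library, porch, lobby]
Visit chapel; enqueue office → queue [lab, parlor, vault, hall, library, porch, lobby, office]
Visit lab → queue [parlor, vault, hall, library, porch, lobby, office]
Visit parlor → queue [vault, hall, library, porch, lobby, office]
Visit vault → queue [hall, library, porch, lobby, office]
Visit hall → queue [library, porch, lobby, office]
Visit library → queue [porch, lobby, office]
Visit porch → queue [lobby, office]
Visit lobby → queue [office]
Visit office → queue []

terrace annex den gallery gym pantry patio sauna studio workshop chapel lab parlor vault hall library porch lobby office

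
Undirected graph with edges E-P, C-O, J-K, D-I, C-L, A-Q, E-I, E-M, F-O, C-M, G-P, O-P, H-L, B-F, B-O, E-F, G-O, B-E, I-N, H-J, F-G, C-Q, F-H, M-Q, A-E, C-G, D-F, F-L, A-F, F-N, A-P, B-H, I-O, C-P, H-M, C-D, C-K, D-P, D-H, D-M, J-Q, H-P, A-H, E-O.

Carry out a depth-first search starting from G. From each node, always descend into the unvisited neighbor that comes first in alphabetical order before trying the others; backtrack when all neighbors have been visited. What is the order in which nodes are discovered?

G C D F A E B H J K Q M L P O I N

Visit G
G → C
C → D
D → F
F → A
A → E
E → B
B → H
H → J
J → K
J → Q
Q → M
H → L
H → P
P → O
O → I
I → N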